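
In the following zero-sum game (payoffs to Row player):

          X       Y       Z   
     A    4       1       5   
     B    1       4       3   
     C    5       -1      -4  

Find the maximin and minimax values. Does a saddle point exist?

Maximin = 1, Minimax = 4, Saddle: False

Work:
Row minimums: [1, 1, -4] → maximin = 1
Column maximums: [5, 4, 5] → minimax = 4
No saddle point (maximin ≠ minimax). Mixed strategy needed.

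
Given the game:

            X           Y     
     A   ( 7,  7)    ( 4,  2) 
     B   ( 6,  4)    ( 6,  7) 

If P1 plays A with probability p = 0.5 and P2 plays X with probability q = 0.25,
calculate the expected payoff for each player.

E[P1] = 5.375, E[P2] = 4.75

Work:
E[P1] = p·q·π₁(A,X) + p·(1-q)·π₁(A,Y) + (1-p)·q·π₁(B,X) + (1-p)·(1-q)·π₁(B,Y)
= 0.5·0.25·7 + 0.5·0.75·4 + 0.5·0.25·6 + 0.5·0.75·6
= 5.375

E[P2] = 4.75 (similar calculation)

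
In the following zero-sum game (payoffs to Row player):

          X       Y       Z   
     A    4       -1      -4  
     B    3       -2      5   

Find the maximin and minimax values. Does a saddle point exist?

Maximin = -2, Minimax = -1, Saddle: False

Work:
Row minimums: [-4, -2] → maximin = -2
Column maximums: [4, -1, 5] → minimax = -1
No saddle point (maximin ≠ minimax). Mixed strategy needed.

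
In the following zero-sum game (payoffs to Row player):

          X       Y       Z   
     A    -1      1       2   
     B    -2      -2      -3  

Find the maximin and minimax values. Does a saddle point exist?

Maximin = -1, Minimax = -1, Saddle: True

Work:
Row minimums: [-1, -3] → maximin = -1
Column maximums: [-1, 1, 2] → minimax = -1
Saddle point exists! Game value = -1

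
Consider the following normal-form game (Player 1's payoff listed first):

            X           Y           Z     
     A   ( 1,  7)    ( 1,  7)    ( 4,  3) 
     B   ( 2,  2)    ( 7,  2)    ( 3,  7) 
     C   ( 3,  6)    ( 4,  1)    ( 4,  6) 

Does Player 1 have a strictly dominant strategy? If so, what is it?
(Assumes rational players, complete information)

No strictly dominant strategy exists for Player 1

Work:
A strategy strictly dominates another if it gives a strictly higher payoff against every opponent action. Compare each pair of P1's strategies column-by-column:
  A vs B: [1 vs 2, 1 vs 7, 4 vs 3] → A does not strictly dominate B (column X: 1 ≤ 2)
  A vs C: [1 vs 3, 1 vs 4, 4 vs 4] → A does not strictly dominate C (column X: 1 ≤ 3)
  B vs A: [2 vs 1, 7 vs 1, 3 vs 4] → B does not strictly dominate A (column Z: 3 ≤ 4)
  B vs C: [2 vs 3, 7 vs 4, 3 vs 4] → B does not strictly dominate C (column X: 2 ≤ 3)
  C vs A: [3 vs 1, 4 vs 1, 4 vs 4] → C does not strictly dominate A (column Z: 4 ≤ 4)
  C vs B: [3 vs 2, 4 vs 7, 4 vs 3] → C does not strictly dominate B (column Y: 4 ≤ 7)
No single strategy strictly dominates all others → no strictly dominant strategy.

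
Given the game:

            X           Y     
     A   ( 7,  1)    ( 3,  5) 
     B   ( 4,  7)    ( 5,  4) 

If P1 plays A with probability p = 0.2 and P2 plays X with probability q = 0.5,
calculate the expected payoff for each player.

E[P1] = 4.6, E[P2] = 5.0

Work:
E[P1] = p·q·π₁(A,X) + p·(1-q)·π₁(A,Y) + (1-p)·q·π₁(B,X) + (1-p)·(1-q)·π₁(B,Y)
= 0.2·0.5·7 + 0.2·0.5·3 + 0.8·0.5·4 + 0.8·0.5·5
= 4.6

E[P2] = 5.0 (similar calculation)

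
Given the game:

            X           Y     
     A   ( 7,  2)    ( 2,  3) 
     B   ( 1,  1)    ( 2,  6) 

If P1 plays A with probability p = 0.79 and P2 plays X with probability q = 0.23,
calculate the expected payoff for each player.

E[P1] = 2.8602, E[P2] = 3.2068

Work:
E[P1] = p·q·π₁(A,X) + p·(1-q)·π₁(A,Y) + (1-p)·q·π₁(B,X) + (1-p)·(1-q)·π₁(B,Y)
= 0.79·0.23·7 + 0.79·0.77·2 + 0.21·0.23·1 + 0.21·0.77·2
= 2.8602

E[P2] = 3.2068 (similar calculation)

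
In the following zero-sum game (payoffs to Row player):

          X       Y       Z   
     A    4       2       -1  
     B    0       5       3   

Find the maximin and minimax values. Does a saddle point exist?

Maximin = 0, Minimax = 3, Saddle: False

Work:
Row minimums: [-1, 0] → maximin = 0
Column maximums: [4, 5, 3] → minimax = 3
No saddle point (maximin ≠ minimax). Mixed strategy needed.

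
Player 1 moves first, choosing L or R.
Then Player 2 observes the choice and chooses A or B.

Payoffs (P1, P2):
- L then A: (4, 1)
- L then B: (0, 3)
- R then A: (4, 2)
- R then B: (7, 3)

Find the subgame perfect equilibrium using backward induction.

P1 plays R, P2 plays B after L and B after R; Payoff (7, 3)

Work:
Backward induction:
After L: P2 chooses B → P1 gets 0
After R: P2 chooses B → P1 gets 7
P1 chooses R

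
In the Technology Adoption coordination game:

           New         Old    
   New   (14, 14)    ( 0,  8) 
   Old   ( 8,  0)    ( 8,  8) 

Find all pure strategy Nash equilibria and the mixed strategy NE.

Pure NE: (New, New) and (Old, Old); Mixed NE: p = 0.5714, q = 0.5714

Work:
Check pure NE:
(New, New): (14, 14) - no unilateral deviation beneficial
(Old, Old): (8, 8) - no unilateral deviation beneficial
Mixed NE: P1 plays New with p = 0.5714, P2 plays New with q = 0.5714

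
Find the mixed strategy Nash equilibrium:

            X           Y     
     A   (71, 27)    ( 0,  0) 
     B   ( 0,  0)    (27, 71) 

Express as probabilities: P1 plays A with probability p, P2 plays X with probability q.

p = 0.7245, q = 0.2755

Work:
Find probabilities that make opponent indifferent:
P2 chooses q to make P1 indifferent between A and B
P1 chooses p to make P2 indifferent between X and Y
Mixed NE: P1 plays (A: 0.7245, B: 0.2755), P2 plays (X: 0.2755, Y: 0.7245)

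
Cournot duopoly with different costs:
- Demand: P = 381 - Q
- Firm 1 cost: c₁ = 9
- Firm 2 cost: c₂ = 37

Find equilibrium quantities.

q₁* = 133.33, q₂* = 105.33

Work:
Reaction: q₁ = (381 - 9 - q₂)/2
Reaction: q₂ = (381 - 37 - q₁)/2
Solve simultaneously:
q₁* = (381 - 2×9 + 37)/3 = 133.33
q₂* = (381 - 2×37 + 9)/3 = 105.33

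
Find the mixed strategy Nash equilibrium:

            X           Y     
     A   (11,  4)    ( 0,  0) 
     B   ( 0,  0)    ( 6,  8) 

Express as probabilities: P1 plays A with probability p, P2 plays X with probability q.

p = 0.6667, q = 0.3529

Work:
Find probabilities that make opponent indifferent:
P2 chooses q to make P1 indifferent between A and B
P1 chooses p to make P2 indifferent between X and Y
Mixed NE: P1 plays (A: 0.6667, B: 0.3333), P2 plays (X: 0.3529, Y: 0.6471)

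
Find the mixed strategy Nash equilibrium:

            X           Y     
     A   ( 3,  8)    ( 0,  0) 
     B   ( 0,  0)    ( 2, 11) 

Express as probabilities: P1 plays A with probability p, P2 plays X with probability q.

p = 0.5789, q = 0.4

Work:
Find probabilities that make opponent indifferent:
P2 chooses q to make P1 indifferent between A and B
P1 chooses p to make P2 indifferent between X and Y
Mixed NE: P1 plays (A: 0.5789, B: 0.4211), P2 plays (X: 0.4, Y: 0.6)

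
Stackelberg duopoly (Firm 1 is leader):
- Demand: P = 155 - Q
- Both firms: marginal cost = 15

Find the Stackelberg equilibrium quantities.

q₁* (leader) = 70.0, q₂* (follower) = 35.0

Work:
Follower's reaction: q₂ = (a - c - q₁)/2
Leader substitutes: π₁ = q₁·(a - q₁ - (a-c-q₁)/2 - c)
FOC: q₁* = (155 - 15)/2 = 70.00
Then: q₂* = (155 - 15 - 70.0)/2 = 35.00
Leader has first-mover advantage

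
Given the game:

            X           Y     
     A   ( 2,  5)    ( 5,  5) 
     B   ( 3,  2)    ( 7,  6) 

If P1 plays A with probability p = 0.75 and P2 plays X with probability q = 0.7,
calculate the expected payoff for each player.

E[P1] = 3.225, E[P2] = 4.55

Work:
E[P1] = p·q·π₁(A,X) + p·(1-q)·π₁(A,Y) + (1-p)·q·π₁(B,X) + (1-p)·(1-q)·π₁(B,Y)
= 0.75·0.7·2 + 0.75·0.3·5 + 0.25·0.7·3 + 0.25·0.3·7
= 3.225

E[P2] = 4.55 (similar calculation)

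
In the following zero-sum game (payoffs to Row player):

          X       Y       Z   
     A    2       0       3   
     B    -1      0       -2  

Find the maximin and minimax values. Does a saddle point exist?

Maximin = 0, Minimax = 0, Saddle: True

Work:
Row minimums: [0, -2] → maximin = 0
Column maximums: [2, 0, 3] → minimax = 0
Saddle point exists! Game value = 0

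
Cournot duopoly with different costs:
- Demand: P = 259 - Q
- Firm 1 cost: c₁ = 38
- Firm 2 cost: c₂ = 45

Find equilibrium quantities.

q₁* = 76.0, q₂* = 69.0

Work:
Reaction: q₁ = (259 - 38 - q₂)/2
Reaction: q₂ = (259 - 45 - q₁)/2
Solve simultaneously:
q₁* = (259 - 2×38 + 45)/3 = 76.0
q₂* = (259 - 2×45 + 38)/3 = 69.0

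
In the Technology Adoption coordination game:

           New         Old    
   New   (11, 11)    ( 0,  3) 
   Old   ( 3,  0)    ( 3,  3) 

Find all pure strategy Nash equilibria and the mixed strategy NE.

Pure NE: (New, New) and (Old, Old); Mixed NE: p = 0.2727, q = 0.2727

Work:
Check pure NE:
(New, New): (11, 11) - no unilateral deviation beneficial
(Old, Old): (3, 3) - no unilateral deviation beneficial
Mixed NE: P1 plays New with p = 0.2727, P2 plays New with q = 0.2727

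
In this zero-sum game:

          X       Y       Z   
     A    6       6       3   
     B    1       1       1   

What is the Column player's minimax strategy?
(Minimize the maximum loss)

Column should play Z, value = 3

Work:
Column player minimizes Row's maximum payoff:
Column X: max payoff to Row = 6
Column Y: max payoff to Row = 6
Column Z: max payoff to Row = 3
Minimum is 3, achieved by column Z.
Minimax strategy: Z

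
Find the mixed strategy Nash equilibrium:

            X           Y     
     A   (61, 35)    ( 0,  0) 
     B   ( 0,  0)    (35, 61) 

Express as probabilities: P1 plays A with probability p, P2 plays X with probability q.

p = 0.6354, q = 0.3646

Work:
Find probabilities that make opponent indifferent:
P2 chooses q to make P1 indifferent between A and B
P1 chooses p to make P2 indifferent between X and Y
Mixed NE: P1 plays (A: 0.6354, B: 0.3646), P2 plays (X: 0.3646, Y: 0.6354)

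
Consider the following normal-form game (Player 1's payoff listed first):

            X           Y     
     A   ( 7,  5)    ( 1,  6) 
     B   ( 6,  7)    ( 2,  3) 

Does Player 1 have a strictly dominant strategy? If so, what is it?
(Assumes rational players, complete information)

No strictly dominant strategy exists for Player 1

Work:
A strategy strictly dominates another if it gives a strictly higher payoff against every opponent action. Compare each pair of P1's strategies column-by-column:
  A vs B: [7 vs 6, 1 vs 2] → A does not strictly dominate B (column Y: 1 ≤ 2)
  B vs A: [6 vs 7, 2 vs 1] → B does not strictly dominate A (column X: 6 ≤ 7)
No single strategy strictly dominates all others → no strictly dominant strategy.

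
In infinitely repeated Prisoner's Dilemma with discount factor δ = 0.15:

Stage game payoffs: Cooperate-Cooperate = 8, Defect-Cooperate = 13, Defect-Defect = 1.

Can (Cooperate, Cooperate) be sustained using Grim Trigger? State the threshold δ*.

δ* = 0.4167; since δ = 0.15 < 0.4167, cooperation cannot be sustained

Work:
For Grim Trigger:
Cooperate forever: 8/(1-δ)
Defect then punished: 13 + 1·δ/(1-δ)
Need: 8/(1-δ) ≥ 13 + 1·δ/(1-δ)
Solving: δ ≥ (T-R)/(T-P) = (13-8)/(13-1) = 0.4167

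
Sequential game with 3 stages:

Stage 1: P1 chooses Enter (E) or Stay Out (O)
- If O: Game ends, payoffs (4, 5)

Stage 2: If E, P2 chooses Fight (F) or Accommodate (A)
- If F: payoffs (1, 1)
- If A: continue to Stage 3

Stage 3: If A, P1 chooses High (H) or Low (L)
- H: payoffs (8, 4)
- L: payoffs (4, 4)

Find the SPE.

SPE: (E, A, H); Outcome (8, 4)

Work:
Stage 3: P1 chooses H (8 vs 4)
Stage 2: P2: F->1, A->4 (anticipating H). Choose A
Stage 1: P1: O->4, E->8 (anticipating A, H). Choose E
SPE path: E -> A -> H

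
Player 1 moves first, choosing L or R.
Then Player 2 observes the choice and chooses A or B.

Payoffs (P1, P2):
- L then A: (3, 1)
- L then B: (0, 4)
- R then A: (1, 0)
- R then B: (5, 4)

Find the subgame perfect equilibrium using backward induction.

P1 plays R, P2 plays B after L and B after R; Payoff (5, 4)

Work:
Backward induction:
After L: P2 chooses B → P1 gets 0
After R: P2 chooses B → P1 gets 5
P1 chooses R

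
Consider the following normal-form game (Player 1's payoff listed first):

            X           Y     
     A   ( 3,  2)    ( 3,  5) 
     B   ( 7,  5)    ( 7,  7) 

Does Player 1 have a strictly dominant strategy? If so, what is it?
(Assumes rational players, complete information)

Yes, Player 1's strictly dominant strategy is B

Work:
A strategy strictly dominates another if it gives a strictly higher payoff against every opponent action. Compare each pair of P1's strategies column-by-column:
  A vs B: [3 vs 7, 3 vs 7] → A does not strictly dominate B (column X: 3 ≤ 7)
  B vs A: [7 vs 3, 7 vs 3] → B strictly dominates A
B strictly dominates every other strategy → strictly dominant.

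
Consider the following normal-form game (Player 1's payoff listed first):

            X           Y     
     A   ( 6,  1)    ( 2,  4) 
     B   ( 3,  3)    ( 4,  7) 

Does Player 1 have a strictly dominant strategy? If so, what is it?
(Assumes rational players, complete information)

No strictly dominant strategy exists for Player 1

Work:
A strategy strictly dominates another if it gives a strictly higher payoff against every opponent action. Compare each pair of P1's strategies column-by-column:
  A vs B: [6 vs 3, 2 vs 4] → A does not strictly dominate B (column Y: 2 ≤ 4)
  B vs A: [3 vs 6, 4 vs 2] → B does not strictly dominate A (column X: 3 ≤ 6)
No single strategy strictly dominates all others → no strictly dominant strategy.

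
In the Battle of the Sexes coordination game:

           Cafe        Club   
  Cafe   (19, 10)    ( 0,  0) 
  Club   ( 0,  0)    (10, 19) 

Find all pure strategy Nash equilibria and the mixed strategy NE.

Pure NE: (Cafe, Cafe) and (Club, Club); Mixed NE: p = 0.6552, q = 0.3448

Work:
Check pure NE:
(Cafe, Cafe): (19, 10) - no unilateral deviation beneficial
(Club, Club): (10, 19) - no unilateral deviation beneficial
Mixed NE: P1 plays Cafe with p = 0.6552, P2 plays Cafe with q = 0.3448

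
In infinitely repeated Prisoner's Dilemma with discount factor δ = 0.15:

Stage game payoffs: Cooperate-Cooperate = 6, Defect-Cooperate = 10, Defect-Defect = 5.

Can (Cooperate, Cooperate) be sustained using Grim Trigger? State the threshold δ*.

δ* = 0.8; since δ = 0.15 < 0.8, cooperation cannot be sustained

Work:
For Grim Trigger:
Cooperate forever: 6/(1-δ)
Defect then punished: 10 + 5·δ/(1-δ)
Need: 6/(1-δ) ≥ 10 + 5·δ/(1-δ)
Solving: δ ≥ (T-R)/(T-P) = (10-6)/(10-5) = 0.8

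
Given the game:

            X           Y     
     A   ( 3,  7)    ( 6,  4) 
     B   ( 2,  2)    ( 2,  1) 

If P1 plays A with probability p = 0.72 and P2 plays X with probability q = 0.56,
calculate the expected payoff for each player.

E[P1] = 3.6704, E[P2] = 4.5264

Work:
E[P1] = p·q·π₁(A,X) + p·(1-q)·π₁(A,Y) + (1-p)·q·π₁(B,X) + (1-p)·(1-q)·π₁(B,Y)
= 0.72·0.56·3 + 0.72·0.44·6 + 0.28·0.56·2 + 0.28·0.44·2
= 3.6704

E[P2] = 4.5264 (similar calculation)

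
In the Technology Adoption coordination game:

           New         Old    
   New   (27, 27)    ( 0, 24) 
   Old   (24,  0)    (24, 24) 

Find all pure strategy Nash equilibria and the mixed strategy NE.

Pure NE: (New, New) and (Old, Old); Mixed NE: p = 0.8889, q = 0.8889

Work:
Check pure NE:
(New, New): (27, 27) - no unilateral deviation beneficial
(Old, Old): (24, 24) - no unilateral deviation beneficial
Mixed NE: P1 plays New with p = 0.8889, P2 plays New with q = 0.8889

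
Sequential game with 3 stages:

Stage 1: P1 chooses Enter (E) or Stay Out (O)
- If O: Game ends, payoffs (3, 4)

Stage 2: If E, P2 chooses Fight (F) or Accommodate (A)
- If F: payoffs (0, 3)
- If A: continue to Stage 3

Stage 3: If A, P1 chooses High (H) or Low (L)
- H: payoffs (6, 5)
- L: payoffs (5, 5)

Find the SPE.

SPE: (E, A, H); Outcome (6, 5)

Work:
Stage 3: P1 chooses H (6 vs 5)
Stage 2: P2: F->3, A->5 (anticipating H). Choose A
Stage 1: P1: O->3, E->6 (anticipating A, H). Choose E
SPE path: E -> A -> H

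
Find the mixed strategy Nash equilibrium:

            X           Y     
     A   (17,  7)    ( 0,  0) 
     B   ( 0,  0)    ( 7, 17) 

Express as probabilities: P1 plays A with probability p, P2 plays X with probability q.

p = 0.7083, q = 0.2917

Work:
Find probabilities that make opponent indifferent:
P2 chooses q to make P1 indifferent between A and B
P1 chooses p to make P2 indifferent between X and Y
Mixed NE: P1 plays (A: 0.7083, B: 0.2917), P2 plays (X: 0.2917, Y: 0.7083)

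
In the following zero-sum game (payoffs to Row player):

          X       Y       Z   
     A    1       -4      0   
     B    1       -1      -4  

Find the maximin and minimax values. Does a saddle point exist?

Maximin = -4, Minimax = -1, Saddle: False

Work:
Row minimums: [-4, -4] → maximin = -4
Column maximums: [1, -1, 0] → minimax = -1
No saddle point (maximin ≠ minimax). Mixed strategy needed.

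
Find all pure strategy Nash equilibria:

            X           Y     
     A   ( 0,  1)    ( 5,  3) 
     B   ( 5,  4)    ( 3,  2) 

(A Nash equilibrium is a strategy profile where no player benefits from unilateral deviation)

Nash equilibrium: (A, Y), (B, X)

Work:
Best responses:
  P1 vs X: payoffs [0, 5] → best response B (payoff 5)
  P1 vs Y: payoffs [5, 3] → best response A (payoff 5)
  P2 vs A: payoffs [1, 3] → best response Y (payoff 3)
  P2 vs B: payoffs [4, 2] → best response X (payoff 4)
Mutual best responses: (A,Y), (B,X) → Nash equilibria.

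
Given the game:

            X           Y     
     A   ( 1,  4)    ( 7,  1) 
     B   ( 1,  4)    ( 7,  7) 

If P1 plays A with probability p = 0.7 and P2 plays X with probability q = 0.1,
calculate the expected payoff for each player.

E[P1] = 6.4, E[P2] = 2.92

Work:
E[P1] = p·q·π₁(A,X) + p·(1-q)·π₁(A,Y) + (1-p)·q·π₁(B,X) + (1-p)·(1-q)·π₁(B,Y)
= 0.7·0.1·1 + 0.7·0.9·7 + 0.3·0.1·1 + 0.3·0.9·7
= 6.4

E[P2] = 2.92 (similar calculation)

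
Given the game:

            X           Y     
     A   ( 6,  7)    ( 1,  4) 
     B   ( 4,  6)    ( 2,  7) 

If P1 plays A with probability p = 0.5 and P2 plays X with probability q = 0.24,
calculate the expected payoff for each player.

E[P1] = 2.34, E[P2] = 5.74

Work:
E[P1] = p·q·π₁(A,X) + p·(1-q)·π₁(A,Y) + (1-p)·q·π₁(B,X) + (1-p)·(1-q)·π₁(B,Y)
= 0.5·0.24·6 + 0.5·0.76·1 + 0.5·0.24·4 + 0.5·0.76·2
= 2.34

E[P2] = 5.74 (similar calculation)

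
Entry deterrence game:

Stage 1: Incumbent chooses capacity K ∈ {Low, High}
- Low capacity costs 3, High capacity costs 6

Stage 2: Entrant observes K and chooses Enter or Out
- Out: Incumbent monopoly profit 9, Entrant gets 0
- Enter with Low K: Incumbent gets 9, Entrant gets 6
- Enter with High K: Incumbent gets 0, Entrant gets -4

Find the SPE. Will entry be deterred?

SPE: (Low, Enter|Low, Out|High); Entry not deterred. Incumbent net profit = 6, Entrant gets 6

Work:
After Low K: Entrant enters (6 > 0)
After High K: Entrant stays out (-4 < 0)
Incumbent: Low → 9−3=6, High → 9−6=3
Incumbent chooses Low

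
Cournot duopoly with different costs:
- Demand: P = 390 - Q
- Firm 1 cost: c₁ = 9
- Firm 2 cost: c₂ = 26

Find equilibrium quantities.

q₁* = 132.67, q₂* = 115.67

Work:
Reaction: q₁ = (390 - 9 - q₂)/2
Reaction: q₂ = (390 - 26 - q₁)/2
Solve simultaneously:
q₁* = (390 - 2×9 + 26)/3 = 132.67
q₂* = (390 - 2×26 + 9)/3 = 115.67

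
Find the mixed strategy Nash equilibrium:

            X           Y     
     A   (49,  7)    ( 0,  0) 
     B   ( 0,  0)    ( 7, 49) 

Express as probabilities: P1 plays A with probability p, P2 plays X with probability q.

p = 0.875, q = 0.125

Work:
Find probabilities that make opponent indifferent:
P2 chooses q to make P1 indifferent between A and B
P1 chooses p to make P2 indifferent between X and Y
Mixed NE: P1 plays (A: 0.875, B: 0.125), P2 plays (X: 0.125, Y: 0.875)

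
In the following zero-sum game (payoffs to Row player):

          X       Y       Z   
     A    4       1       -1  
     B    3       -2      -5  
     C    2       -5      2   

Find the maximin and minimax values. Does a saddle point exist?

Maximin = -1, Minimax = 1, Saddle: False

Work:
Row minimums: [-1, -5, -5] → maximin = -1
Column maximums: [4, 1, 2] → minimax = 1
No saddle point (maximin ≠ minimax). Mixed strategy needed.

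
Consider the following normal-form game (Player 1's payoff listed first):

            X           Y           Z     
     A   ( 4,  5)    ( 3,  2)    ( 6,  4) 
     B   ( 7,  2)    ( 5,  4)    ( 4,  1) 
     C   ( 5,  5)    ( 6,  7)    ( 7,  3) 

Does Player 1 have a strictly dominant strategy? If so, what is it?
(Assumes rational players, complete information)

No strictly dominant strategy exists for Player 1

Work:
A strategy strictly dominates another if it gives a strictly higher payoff against every opponent action. Compare each pair of P1's strategies column-by-column:
  A vs B: [4 vs 7, 3 vs 5, 6 vs 4] → A does not strictly dominate B (column X: 4 ≤ 7)
  A vs C: [4 vs 5, 3 vs 6, 6 vs 7] → A does not strictly dominate C (column X: 4 ≤ 5)
  B vs A: [7 vs 4, 5 vs 3, 4 vs 6] → B does not strictly dominate A (column Z: 4 ≤ 6)
  B vs C: [7 vs 5, 5 vs 6, 4 vs 7] → B does not strictly dominate C (column Y: 5 ≤ 6)
  C vs A: [5 vs 4, 6 vs 3, 7 vs 6] → C strictly dominates A
  C vs B: [5 vs 7, 6 vs 5, 7 vs 4] → C does not strictly dominate B (column X: 5 ≤ 7)
No single strategy strictly dominates all others → no strictly dominant strategy.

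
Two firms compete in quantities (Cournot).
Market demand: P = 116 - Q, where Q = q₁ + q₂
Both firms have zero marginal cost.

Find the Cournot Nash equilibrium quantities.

q₁* = q₂* = 38.67; P* = 38.67

Work:
Profit: π_i = P·q_i = (a - q_i - q_j)·q_i
FOC: ∂π_i/∂q_i = a - 2q_i - q_j = 0
Reaction function: q_i = (116 - q_j)/2
Symmetry: q* = 116/3 = 38.67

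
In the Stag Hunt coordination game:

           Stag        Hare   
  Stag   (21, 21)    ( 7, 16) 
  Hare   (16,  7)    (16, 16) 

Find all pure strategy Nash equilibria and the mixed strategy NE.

Pure NE: (Stag, Stag) and (Hare, Hare); Mixed NE: p = 0.6429, q = 0.6429

Work:
Check pure NE:
(Stag, Stag): (21, 21) - no unilateral deviation beneficial
(Hare, Hare): (16, 16) - no unilateral deviation beneficial
Mixed NE: P1 plays Stag with p = 0.6429, P2 plays Stag with q = 0.6429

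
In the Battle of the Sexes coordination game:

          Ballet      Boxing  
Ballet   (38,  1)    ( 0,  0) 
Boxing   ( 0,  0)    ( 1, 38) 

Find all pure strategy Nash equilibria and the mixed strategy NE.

Pure NE: (Ballet, Ballet) and (Boxing, Boxing); Mixed NE: p = 0.9744, q = 0.0256

Work:
Check pure NE:
(Ballet, Ballet): (38, 1) - no unilateral deviation beneficial
(Boxing, Boxing): (1, 38) - no unilateral deviation beneficial
Mixed NE: P1 plays Ballet with p = 0.9744, P2 plays Ballet with q = 0.0256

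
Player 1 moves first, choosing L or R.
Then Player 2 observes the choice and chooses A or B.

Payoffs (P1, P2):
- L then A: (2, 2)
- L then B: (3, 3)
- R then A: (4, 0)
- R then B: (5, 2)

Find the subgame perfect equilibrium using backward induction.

P1 plays R, P2 plays B after L and B after R; Payoff (5, 2)

Work:
Backward induction:
After L: P2 chooses B → P1 gets 3
After R: P2 chooses B → P1 gets 5
P1 chooses R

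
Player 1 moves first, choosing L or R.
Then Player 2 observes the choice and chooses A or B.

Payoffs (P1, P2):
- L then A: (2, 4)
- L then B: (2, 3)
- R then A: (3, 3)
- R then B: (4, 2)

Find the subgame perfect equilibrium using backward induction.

P1 plays R, P2 plays A after L and A after R; Payoff (3, 3)

Work:
Backward induction:
After L: P2 chooses A → P1 gets 2
After R: P2 chooses A → P1 gets 3
P1 chooses R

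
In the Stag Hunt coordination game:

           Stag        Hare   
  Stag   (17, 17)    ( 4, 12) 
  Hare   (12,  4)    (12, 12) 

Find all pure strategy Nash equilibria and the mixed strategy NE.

Pure NE: (Stag, Stag) and (Hare, Hare); Mixed NE: p = 0.6154, q = 0.6154

Work:
Check pure NE:
(Stag, Stag): (17, 17) - no unilateral deviation beneficial
(Hare, Hare): (12, 12) - no unilateral deviation beneficial
Mixed NE: P1 plays Stag with p = 0.6154, P2 plays Stag with q = 0.6154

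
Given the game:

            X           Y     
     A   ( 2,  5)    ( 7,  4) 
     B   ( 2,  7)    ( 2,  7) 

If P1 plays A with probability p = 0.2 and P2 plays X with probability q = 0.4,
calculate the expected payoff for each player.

E[P1] = 2.6, E[P2] = 6.48

Work:
E[P1] = p·q·π₁(A,X) + p·(1-q)·π₁(A,Y) + (1-p)·q·π₁(B,X) + (1-p)·(1-q)·π₁(B,Y)
= 0.2·0.4·2 + 0.2·0.6·7 + 0.8·0.4·2 + 0.8·0.6·2
= 2.6

E[P2] = 6.48 (similar calculation)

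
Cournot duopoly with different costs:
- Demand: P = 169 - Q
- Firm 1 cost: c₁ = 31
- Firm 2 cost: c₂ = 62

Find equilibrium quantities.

q₁* = 56.33, q₂* = 25.33

Work:
Reaction: q₁ = (169 - 31 - q₂)/2
Reaction: q₂ = (169 - 62 - q₁)/2
Solve simultaneously:
q₁* = (169 - 2×31 + 62)/3 = 56.33
q₂* = (169 - 2×62 + 31)/3 = 25.33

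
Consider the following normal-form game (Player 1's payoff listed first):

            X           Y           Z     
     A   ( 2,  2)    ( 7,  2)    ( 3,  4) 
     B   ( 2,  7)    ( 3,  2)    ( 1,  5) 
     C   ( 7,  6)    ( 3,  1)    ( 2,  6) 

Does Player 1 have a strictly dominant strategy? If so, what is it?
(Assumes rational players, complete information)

No strictly dominant strategy exists for Player 1

Work:
A strategy strictly dominates another if it gives a strictly higher payoff against every opponent action. Compare each pair of P1's strategies column-by-column:
  A vs B: [2 vs 2, 7 vs 3, 3 vs 1] → A does not strictly dominate B (column X: 2 ≤ 2)
  A vs C: [2 vs 7, 7 vs 3, 3 vs 2] → A does not strictly dominate C (column X: 2 ≤ 7)
  B vs A: [2 vs 2, 3 vs 7, 1 vs 3] → B does not strictly dominate A (column X: 2 ≤ 2)
  B vs C: [2 vs 7, 3 vs 3, 1 vs 2] → B does not strictly dominate C (column X: 2 ≤ 7)
  C vs A: [7 vs 2, 3 vs 7, 2 vs 3] → C does not strictly dominate A (column Y: 3 ≤ 7)
  C vs B: [7 vs 2, 3 vs 3, 2 vs 1] → C does not strictly dominate B (column Y: 3 ≤ 3)
No single strategy strictly dominates all others → no strictly dominant strategy.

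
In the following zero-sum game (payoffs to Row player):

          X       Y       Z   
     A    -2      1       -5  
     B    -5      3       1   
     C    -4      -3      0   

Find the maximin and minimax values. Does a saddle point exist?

Maximin = -4, Minimax = -2, Saddle: False

Work:
Row minimums: [-5, -5, -4] → maximin = -4
Column maximums: [-2, 3, 1] → minimax = -2
No saddle point (maximin ≠ minimax). Mixed strategy needed.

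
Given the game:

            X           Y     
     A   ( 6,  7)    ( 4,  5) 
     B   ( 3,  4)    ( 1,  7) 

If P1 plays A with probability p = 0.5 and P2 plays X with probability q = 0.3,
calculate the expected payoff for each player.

E[P1] = 3.1, E[P2] = 5.85

Work:
E[P1] = p·q·π₁(A,X) + p·(1-q)·π₁(A,Y) + (1-p)·q·π₁(B,X) + (1-p)·(1-q)·π₁(B,Y)
= 0.5·0.3·6 + 0.5·0.7·4 + 0.5·0.3·3 + 0.5·0.7·1
= 3.1

E[P2] = 5.85 (similar calculation)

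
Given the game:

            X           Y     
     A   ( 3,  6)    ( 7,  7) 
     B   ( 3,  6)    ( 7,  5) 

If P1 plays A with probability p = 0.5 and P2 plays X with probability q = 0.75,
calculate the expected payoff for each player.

E[P1] = 4.0, E[P2] = 6.0

Work:
E[P1] = p·q·π₁(A,X) + p·(1-q)·π₁(A,Y) + (1-p)·q·π₁(B,X) + (1-p)·(1-q)·π₁(B,Y)
= 0.5·0.75·3 + 0.5·0.25·7 + 0.5·0.75·3 + 0.5·0.25·7
= 4.0

E[P2] = 6.0 (similar calculation)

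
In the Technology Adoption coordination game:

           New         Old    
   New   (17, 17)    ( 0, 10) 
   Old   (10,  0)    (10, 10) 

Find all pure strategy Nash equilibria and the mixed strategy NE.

Pure NE: (New, New) and (Old, Old); Mixed NE: p = 0.5882, q = 0.5882

Work:
Check pure NE:
(New, New): (17, 17) - no unilateral deviation beneficial
(Old, Old): (10, 10) - no unilateral deviation beneficial
Mixed NE: P1 plays New with p = 0.5882, P2 plays New with q = 0.5882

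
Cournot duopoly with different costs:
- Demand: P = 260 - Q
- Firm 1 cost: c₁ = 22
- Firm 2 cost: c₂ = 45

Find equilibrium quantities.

q₁* = 87.0, q₂* = 64.0

Work:
Reaction: q₁ = (260 - 22 - q₂)/2
Reaction: q₂ = (260 - 45 - q₁)/2
Solve simultaneously:
q₁* = (260 - 2×22 + 45)/3 = 87.0
q₂* = (260 - 2×45 + 22)/3 = 64.0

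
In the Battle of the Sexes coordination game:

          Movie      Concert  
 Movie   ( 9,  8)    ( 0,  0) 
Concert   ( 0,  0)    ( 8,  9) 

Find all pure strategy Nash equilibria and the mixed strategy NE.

Pure NE: (Movie, Movie) and (Concert, Concert); Mixed NE: p = 0.5294, q = 0.4706

Work:
Check pure NE:
(Movie, Movie): (9, 8) - no unilateral deviation beneficial
(Concert, Concert): (8, 9) - no unilateral deviation beneficial
Mixed NE: P1 plays Movie with p = 0.5294, P2 plays Movie with q = 0.4706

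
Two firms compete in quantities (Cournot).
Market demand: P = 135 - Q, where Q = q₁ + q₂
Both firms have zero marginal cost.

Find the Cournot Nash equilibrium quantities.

q₁* = q₂* = 45.0; P* = 45.0

Work:
Profit: π_i = P·q_i = (a - q_i - q_j)·q_i
FOC: ∂π_i/∂q_i = a - 2q_i - q_j = 0
Reaction function: q_i = (135 - q_j)/2
Symmetry: q* = 135/3 = 45.0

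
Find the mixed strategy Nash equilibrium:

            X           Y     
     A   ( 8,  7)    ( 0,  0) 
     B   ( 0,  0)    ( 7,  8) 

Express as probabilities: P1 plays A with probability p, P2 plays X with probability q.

p = 0.5333, q = 0.4667

Work:
Find probabilities that make opponent indifferent:
P2 chooses q to make P1 indifferent between A and B
P1 chooses p to make P2 indifferent between X and Y
Mixed NE: P1 plays (A: 0.5333, B: 0.4667), P2 plays (X: 0.4667, Y: 0.5333)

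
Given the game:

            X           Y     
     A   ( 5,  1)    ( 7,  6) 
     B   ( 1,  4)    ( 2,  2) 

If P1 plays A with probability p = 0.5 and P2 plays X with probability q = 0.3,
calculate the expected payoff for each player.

E[P1] = 4.05, E[P2] = 3.55

Work:
E[P1] = p·q·π₁(A,X) + p·(1-q)·π₁(A,Y) + (1-p)·q·π₁(B,X) + (1-p)·(1-q)·π₁(B,Y)
= 0.5·0.3·5 + 0.5·0.7·7 + 0.5·0.3·1 + 0.5·0.7·2
= 4.05

E[P2] = 3.55 (similar calculation)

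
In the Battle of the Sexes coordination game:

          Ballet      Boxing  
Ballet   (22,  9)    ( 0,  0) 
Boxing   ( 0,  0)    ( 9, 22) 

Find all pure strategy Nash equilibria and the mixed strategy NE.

Pure NE: (Ballet, Ballet) and (Boxing, Boxing); Mixed NE: p = 0.7097, q = 0.2903

Work:
Check pure NE:
(Ballet, Ballet): (22, 9) - no unilateral deviation beneficial
(Boxing, Boxing): (9, 22) - no unilateral deviation beneficial
Mixed NE: P1 plays Ballet with p = 0.7097, P2 plays Ballet with q = 0.2903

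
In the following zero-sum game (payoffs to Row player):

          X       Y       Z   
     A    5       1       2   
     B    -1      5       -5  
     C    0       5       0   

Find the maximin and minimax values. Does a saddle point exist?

Maximin = 1, Minimax = 2, Saddle: False

Work:
Row minimums: [1, -5, 0] → maximin = 1
Column maximums: [5, 5, 2] → minimax = 2
No saddle point (maximin ≠ minimax). Mixed strategy needed.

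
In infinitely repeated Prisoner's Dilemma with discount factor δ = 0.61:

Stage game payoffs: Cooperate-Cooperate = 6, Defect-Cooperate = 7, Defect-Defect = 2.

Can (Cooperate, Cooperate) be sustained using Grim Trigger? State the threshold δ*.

δ* = 0.2; since δ = 0.61 ≥ 0.2, cooperation can be sustained

Work:
For Grim Trigger:
Cooperate forever: 6/(1-δ)
Defect then punished: 7 + 2·δ/(1-δ)
Need: 6/(1-δ) ≥ 7 + 2·δ/(1-δ)
Solving: δ ≥ (T-R)/(T-P) = (7-6)/(7-2) = 0.2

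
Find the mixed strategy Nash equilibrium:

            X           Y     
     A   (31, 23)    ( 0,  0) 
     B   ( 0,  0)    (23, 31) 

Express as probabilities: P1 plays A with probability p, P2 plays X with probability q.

p = 0.5741, q = 0.4259

Work:
Find probabilities that make opponent indifferent:
P2 chooses q to make P1 indifferent between A and B
P1 chooses p to make P2 indifferent between X and Y
Mixed NE: P1 plays (A: 0.5741, B: 0.4259), P2 plays (X: 0.4259, Y: 0.5741)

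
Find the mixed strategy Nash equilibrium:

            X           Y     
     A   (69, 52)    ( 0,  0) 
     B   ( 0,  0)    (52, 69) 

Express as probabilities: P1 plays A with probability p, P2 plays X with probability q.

p = 0.5702, q = 0.4298

Work:
Find probabilities that make opponent indifferent:
P2 chooses q to make P1 indifferent between A and B
P1 chooses p to make P2 indifferent between X and Y
Mixed NE: P1 plays (A: 0.5702, B: 0.4298), P2 plays (X: 0.4298, Y: 0.5702)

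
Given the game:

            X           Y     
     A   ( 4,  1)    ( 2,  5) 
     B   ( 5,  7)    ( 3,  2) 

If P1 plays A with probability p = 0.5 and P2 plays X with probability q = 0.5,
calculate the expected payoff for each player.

E[P1] = 3.5, E[P2] = 3.75

Work:
E[P1] = p·q·π₁(A,X) + p·(1-q)·π₁(A,Y) + (1-p)·q·π₁(B,X) + (1-p)·(1-q)·π₁(B,Y)
= 0.5·0.5·4 + 0.5·0.5·2 + 0.5·0.5·5 + 0.5·0.5·3
= 3.5

E[P2] = 3.75 (similar calculation)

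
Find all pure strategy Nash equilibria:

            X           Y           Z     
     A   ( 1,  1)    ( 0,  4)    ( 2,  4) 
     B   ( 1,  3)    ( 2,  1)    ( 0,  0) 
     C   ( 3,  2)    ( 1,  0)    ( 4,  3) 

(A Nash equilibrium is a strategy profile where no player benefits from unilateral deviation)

Nash equilibrium: (C, Z)

Work:
Best responses:
  P1 vs X: payoffs [1, 1, 3] → best response C (payoff 3)
  P1 vs Y: payoffs [0, 2, 1] → best response B (payoff 2)
  P1 vs Z: payoffs [2, 0, 4] → best response C (payoff 4)
  P2 vs A: payoffs [1, 4, 4] → best response Y/Z (payoff 4)
  P2 vs B: payoffs [3, 1, 0] → best response X (payoff 3)
  P2 vs C: payoffs [2, 0, 3] → best response Z (payoff 3)
Mutual best responses: (C,Z) → Nash equilibria.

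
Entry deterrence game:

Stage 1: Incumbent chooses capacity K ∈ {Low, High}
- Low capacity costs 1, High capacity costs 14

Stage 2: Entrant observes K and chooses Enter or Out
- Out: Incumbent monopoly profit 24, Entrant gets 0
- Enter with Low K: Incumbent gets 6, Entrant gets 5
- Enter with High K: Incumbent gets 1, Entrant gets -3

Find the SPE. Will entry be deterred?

SPE: (High, Enter|Low, Out|High); Entry deterred. Incumbent net profit = 10

Work:
After Low K: Entrant enters (5 > 0)
After High K: Entrant stays out (-3 < 0)
Incumbent: Low → 6−1=5, High → 24−14=10
Incumbent chooses High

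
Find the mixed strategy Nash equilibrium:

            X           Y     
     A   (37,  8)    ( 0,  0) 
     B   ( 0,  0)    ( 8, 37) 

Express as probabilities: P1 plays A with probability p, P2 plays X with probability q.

p = 0.8222, q = 0.1778

Work:
Find probabilities that make opponent indifferent:
P2 chooses q to make P1 indifferent between A and B
P1 chooses p to make P2 indifferent between X and Y
Mixed NE: P1 plays (A: 0.8222, B: 0.1778), P2 plays (X: 0.1778, Y: 0.8222)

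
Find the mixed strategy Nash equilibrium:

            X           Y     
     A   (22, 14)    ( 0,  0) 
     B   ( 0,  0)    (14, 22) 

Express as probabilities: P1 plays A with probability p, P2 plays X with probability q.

p = 0.6111, q = 0.3889

Work:
Find probabilities that make opponent indifferent:
P2 chooses q to make P1 indifferent between A and B
P1 chooses p to make P2 indifferent between X and Y
Mixed NE: P1 plays (A: 0.6111, B: 0.3889), P2 plays (X: 0.3889, Y: 0.6111)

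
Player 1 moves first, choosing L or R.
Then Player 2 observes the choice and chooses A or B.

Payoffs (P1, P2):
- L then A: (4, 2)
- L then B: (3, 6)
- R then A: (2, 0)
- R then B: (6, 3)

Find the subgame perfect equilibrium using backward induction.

P1 plays R, P2 plays B after L and B after R; Payoff (6, 3)

Work:
Backward induction:
After L: P2 chooses B → P1 gets 3
After R: P2 chooses B → P1 gets 6
P1 chooses R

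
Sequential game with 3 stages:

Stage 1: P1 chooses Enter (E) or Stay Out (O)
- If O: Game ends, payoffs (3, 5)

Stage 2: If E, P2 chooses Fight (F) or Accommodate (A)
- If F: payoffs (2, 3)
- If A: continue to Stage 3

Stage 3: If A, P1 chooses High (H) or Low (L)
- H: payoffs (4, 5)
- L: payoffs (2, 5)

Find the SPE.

SPE: (E, A, H); Outcome (4, 5)

Work:
Stage 3: P1 chooses H (4 vs 2)
Stage 2: P2: F->3, A->5 (anticipating H). Choose A
Stage 1: P1: O->3, E->4 (anticipating A, H). Choose E
SPE path: E -> A -> H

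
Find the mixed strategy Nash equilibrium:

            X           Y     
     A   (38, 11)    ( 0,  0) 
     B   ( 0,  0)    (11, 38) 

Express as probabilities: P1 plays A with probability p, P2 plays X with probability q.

p = 0.7755, q = 0.2245

Work:
Find probabilities that make opponent indifferent:
P2 chooses q to make P1 indifferent between A and B
P1 chooses p to make P2 indifferent between X and Y
Mixed NE: P1 plays (A: 0.7755, B: 0.2245), P2 plays (X: 0.2245, Y: 0.7755)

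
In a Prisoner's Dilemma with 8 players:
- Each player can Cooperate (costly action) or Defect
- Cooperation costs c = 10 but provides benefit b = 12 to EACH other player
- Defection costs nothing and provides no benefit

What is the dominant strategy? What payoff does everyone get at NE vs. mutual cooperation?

Dominant: Defect; NE payoff = 0; Coop payoff = 74

Work:
Defect dominates (saves cost c = 10, benefit to others is external)
NE: All defect → everyone gets 0
If all cooperate: each receives (7)×12 - 10 = 74
Social dilemma: 74 > 0 but NE gives 0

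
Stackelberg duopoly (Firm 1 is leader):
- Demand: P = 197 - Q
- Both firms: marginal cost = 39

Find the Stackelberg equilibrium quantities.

q₁* (leader) = 79.0, q₂* (follower) = 39.5

Work:
Follower's reaction: q₂ = (a - c - q₁)/2
Leader substitutes: π₁ = q₁·(a - q₁ - (a-c-q₁)/2 - c)
FOC: q₁* = (197 - 39)/2 = 79.00
Then: q₂* = (197 - 39 - 79.0)/2 = 39.50
Leader has first-mover advantage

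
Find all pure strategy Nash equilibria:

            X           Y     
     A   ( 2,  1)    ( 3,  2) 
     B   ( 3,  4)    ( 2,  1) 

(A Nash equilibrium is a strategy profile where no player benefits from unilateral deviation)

Nash equilibrium: (A, Y), (B, X)

Work:
Best responses:
  P1 vs X: payoffs [2, 3] → best response B (payoff 3)
  P1 vs Y: payoffs [3, 2] → best response A (payoff 3)
  P2 vs A: payoffs [1, 2] → best response Y (payoff 2)
  P2 vs B: payoffs [4, 1] → best response X (payoff 4)
Mutual best responses: (A,Y), (B,X) → Nash equilibria.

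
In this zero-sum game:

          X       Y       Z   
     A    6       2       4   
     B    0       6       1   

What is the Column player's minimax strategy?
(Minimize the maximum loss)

Column should play Z, value = 4

Work:
Column player minimizes Row's maximum payoff:
Column X: max payoff to Row = 6
Column Y: max payoff to Row = 6
Column Z: max payoff to Row = 4
Minimum is 4, achieved by column Z.
Minimax strategy: Z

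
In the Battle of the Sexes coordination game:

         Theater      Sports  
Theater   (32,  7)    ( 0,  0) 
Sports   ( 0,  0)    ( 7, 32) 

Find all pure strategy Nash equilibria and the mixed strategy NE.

Pure NE: (Theater, Theater) and (Sports, Sports); Mixed NE: p = 0.8205, q = 0.1795

Work:
Check pure NE:
(Theater, Theater): (32, 7) - no unilateral deviation beneficial
(Sports, Sports): (7, 32) - no unilateral deviation beneficial
Mixed NE: P1 plays Theater with p = 0.8205, P2 plays Theater with q = 0.1795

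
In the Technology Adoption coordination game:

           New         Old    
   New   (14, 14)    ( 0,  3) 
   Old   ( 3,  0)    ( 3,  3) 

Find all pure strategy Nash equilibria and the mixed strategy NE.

Pure NE: (New, New) and (Old, Old); Mixed NE: p = 0.2143, q = 0.2143

Work:
Check pure NE:
(New, New): (14, 14) - no unilateral deviation beneficial
(Old, Old): (3, 3) - no unilateral deviation beneficial
Mixed NE: P1 plays New with p = 0.2143, P2 plays New with q = 0.2143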